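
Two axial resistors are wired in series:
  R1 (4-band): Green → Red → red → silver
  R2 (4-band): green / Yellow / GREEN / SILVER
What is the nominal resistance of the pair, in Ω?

R1: green, red → 52; red ×10^2 → 5200 Ω.
R2: green, yellow → 54; green ×10^5 → 5400000 Ω.
Series: 5200 + 5400000 = 5405200 Ω.

5405200 Ω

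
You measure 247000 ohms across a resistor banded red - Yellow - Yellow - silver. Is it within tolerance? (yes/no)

yes

Red → 2 (first significant figure)
Yellow → 4 (second significant figure)
Yellow → ×10^4 multiplier
Silver → ±10% tolerance
24 × 10000 = 240000 Ω
Allowed range: 216000 Ω to 264000 Ω.
247000 ohms lies inside that range.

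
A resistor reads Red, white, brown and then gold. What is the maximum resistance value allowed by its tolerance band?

304.5 Ω

Red → 2 (first significant figure)
White → 9 (second significant figure)
Brown → ×10 multiplier
Gold → ±5% tolerance
29 × 10 = 290 Ω
Maximum = 290 × (1 + 5/100) = 304.5 Ω.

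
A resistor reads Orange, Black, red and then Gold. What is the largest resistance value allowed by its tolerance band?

Orange → 3 (first significant figure)
Black → 0 (second significant figure)
Red → ×10^2 multiplier
Gold → ±5% tolerance
30 × 100 = 3000 Ω
Largest = 3000 × (1 + 5/100) = 3150 Ω.

3150 Ω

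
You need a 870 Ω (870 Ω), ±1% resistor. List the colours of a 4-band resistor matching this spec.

grey, violet, brown, brown

870 Ω = 87 × 10^1.
8 → grey
7 → violet
Multiplier 10^1 → brown.
±1% tolerance → brown.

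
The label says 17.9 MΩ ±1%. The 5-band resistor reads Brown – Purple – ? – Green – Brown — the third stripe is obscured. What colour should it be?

17900000 Ω = 179 × 10^5.
The third band gives digit 9 of the significand, and 9 is white.

white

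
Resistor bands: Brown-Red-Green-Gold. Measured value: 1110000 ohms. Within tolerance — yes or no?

Brown → 1 (first significant figure)
Red → 2 (second significant figure)
Green → ×10^5 multiplier
Gold → ±5% tolerance
12 × 100000 = 1200000 Ω
Allowed range: 1140000 Ω to 1260000 Ω.
1110000 ohms lies outside that range.

no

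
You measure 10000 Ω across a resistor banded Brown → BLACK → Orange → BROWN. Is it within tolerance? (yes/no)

Brown → 1 (first significant figure)
Black → 0 (second significant figure)
Orange → ×10^3 multiplier
Brown → ±1% tolerance
10 × 1000 = 10000 Ω
Allowed range: 9900 Ω to 10100 Ω.
10000 Ω lies inside that range.

yes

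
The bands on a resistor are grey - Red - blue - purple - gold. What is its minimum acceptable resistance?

Grey → 8 (first significant figure)
Red → 2 (second significant figure)
Blue → 6 (third significant figure)
Violet → ×10^7 multiplier
Gold → ±5% tolerance
826 × 10000000 = 8260000000 Ω
Minimum = 8260000000 × (1 − 5/100) = 7847000000 Ω.

7847000000 Ω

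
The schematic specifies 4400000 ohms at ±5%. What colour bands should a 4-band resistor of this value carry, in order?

yellow, yellow, green, gold

4400000 Ω = 44 × 10^5.
4 → yellow
4 → yellow
Multiplier 10^5 → green.
±5% tolerance → gold.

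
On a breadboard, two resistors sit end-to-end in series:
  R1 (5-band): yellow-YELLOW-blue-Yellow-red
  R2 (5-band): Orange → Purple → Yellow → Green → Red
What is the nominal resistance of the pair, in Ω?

41860000 Ω

R1: yellow, yellow, blue → 446; yellow ×10^4 → 4460000 Ω.
R2: orange, violet, yellow → 374; green ×10^5 → 37400000 Ω.
Series: 4460000 + 37400000 = 41860000 Ω.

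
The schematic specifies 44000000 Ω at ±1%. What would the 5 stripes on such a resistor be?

yellow, yellow, black, green, brown

44000000 Ω = 440 × 10^5.
4 → yellow
4 → yellow
0 → black
Multiplier 10^5 → green.
±1% tolerance → brown.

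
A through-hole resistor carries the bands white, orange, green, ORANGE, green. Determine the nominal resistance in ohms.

935000 Ω

White → 9 (first significant figure)
Orange → 3 (second significant figure)
Green → 5 (third significant figure)
Orange → ×10^3 multiplier
935 × 1000 = 935000 Ω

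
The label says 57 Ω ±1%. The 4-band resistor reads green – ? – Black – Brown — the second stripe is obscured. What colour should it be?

violet

57 Ω = 57 × 10^0.
The second band gives digit 7 of the significand, and 7 is violet.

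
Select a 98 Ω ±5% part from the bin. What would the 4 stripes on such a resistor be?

white, grey, black, gold

98 Ω = 98 × 10^0.
9 → white
8 → grey
Multiplier 10^0 → black.
±5% tolerance → gold.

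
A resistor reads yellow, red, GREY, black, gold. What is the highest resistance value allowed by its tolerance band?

449.4 Ω

Yellow → 4 (first significant figure)
Red → 2 (second significant figure)
Grey → 8 (third significant figure)
Black → ×1 multiplier
Gold → ±5% tolerance
428 × 1 = 428 Ω
Highest = 428 × (1 + 5/100) = 449.4 Ω.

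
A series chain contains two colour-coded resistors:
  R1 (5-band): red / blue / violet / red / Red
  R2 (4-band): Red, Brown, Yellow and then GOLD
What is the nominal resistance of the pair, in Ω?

R1: red, blue, violet → 267; red ×10^2 → 26700 Ω.
R2: red, brown → 21; yellow ×10^4 → 210000 Ω.
Series: 26700 + 210000 = 236700 Ω.

236700 Ω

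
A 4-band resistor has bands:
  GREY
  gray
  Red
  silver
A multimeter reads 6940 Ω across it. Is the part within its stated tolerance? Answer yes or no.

no

Grey → 8 (first significant figure)
Grey → 8 (second significant figure)
Red → ×10^2 multiplier
Silver → ±10% tolerance
88 × 100 = 8800 Ω
Allowed range: 7920 Ω to 9680 Ω.
6940 Ω lies outside that range.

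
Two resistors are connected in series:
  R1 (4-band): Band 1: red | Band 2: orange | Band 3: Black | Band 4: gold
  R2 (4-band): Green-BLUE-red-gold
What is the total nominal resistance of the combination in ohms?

R1: red, orange → 23; black ×1 → 23 Ω.
R2: green, blue → 56; red ×10^2 → 5600 Ω.
Series: 23 + 5600 = 5623 Ω.

5623 Ω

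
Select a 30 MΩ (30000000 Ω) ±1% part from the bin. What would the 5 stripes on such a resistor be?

orange, black, black, green, brown

30000000 Ω = 300 × 10^5.
3 → orange
0 → black
0 → black
Multiplier 10^5 → green.
±1% tolerance → brown.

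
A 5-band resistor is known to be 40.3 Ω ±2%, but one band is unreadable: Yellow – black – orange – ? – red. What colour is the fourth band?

40.3 Ω = 403 × 10^-1.
The fourth band is the multiplier, 10^-1, which is gold.

gold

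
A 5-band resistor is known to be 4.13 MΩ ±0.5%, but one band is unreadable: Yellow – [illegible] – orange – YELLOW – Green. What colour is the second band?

4130000 Ω = 413 × 10^4.
The second band gives digit 1 of the significand, and 1 is brown.

brown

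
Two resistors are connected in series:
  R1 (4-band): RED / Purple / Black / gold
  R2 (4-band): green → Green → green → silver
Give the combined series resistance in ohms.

5500027 Ω

R1: red, violet → 27; black ×1 → 27 Ω.
R2: green, green → 55; green ×10^5 → 5500000 Ω.
Series: 27 + 5500000 = 5500027 Ω.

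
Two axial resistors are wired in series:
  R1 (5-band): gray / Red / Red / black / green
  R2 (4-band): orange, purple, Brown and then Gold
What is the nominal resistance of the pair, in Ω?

1192 Ω

R1: grey, red, red → 822; black ×1 → 822 Ω.
R2: orange, violet → 37; brown ×10 → 370 Ω.
Series: 822 + 370 = 1192 Ω.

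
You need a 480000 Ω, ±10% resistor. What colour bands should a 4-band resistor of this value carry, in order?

yellow, grey, yellow, silver

480000 Ω = 48 × 10^4.
4 → yellow
8 → grey
Multiplier 10^4 → yellow.
±10% tolerance → silver.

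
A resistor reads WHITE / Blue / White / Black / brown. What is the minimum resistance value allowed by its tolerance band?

White → 9 (first significant figure)
Blue → 6 (second significant figure)
White → 9 (third significant figure)
Black → ×1 multiplier
Brown → ±1% tolerance
969 × 1 = 969 Ω
Minimum = 969 × (1 − 1/100) = 959.31 Ω.

959.31 Ω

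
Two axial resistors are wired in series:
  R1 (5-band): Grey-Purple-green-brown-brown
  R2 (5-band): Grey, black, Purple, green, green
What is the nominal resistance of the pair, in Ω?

80708750 Ω

R1: grey, violet, green → 875; brown ×10 → 8750 Ω.
R2: grey, black, violet → 807; green ×10^5 → 80700000 Ω.
Series: 8750 + 80700000 = 80708750 Ω.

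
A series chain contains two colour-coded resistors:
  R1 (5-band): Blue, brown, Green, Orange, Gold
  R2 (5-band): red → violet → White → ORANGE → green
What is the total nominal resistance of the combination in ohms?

894000 Ω

R1: blue, brown, green → 615; orange ×10^3 → 615000 Ω.
R2: red, violet, white → 279; orange ×10^3 → 279000 Ω.
Series: 615000 + 279000 = 894000 Ω.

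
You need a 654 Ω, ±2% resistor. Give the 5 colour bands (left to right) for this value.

654 Ω = 654 × 10^0.
6 → blue
5 → green
4 → yellow
Multiplier 10^0 → black.
±2% tolerance → red.

blue, green, yellow, black, red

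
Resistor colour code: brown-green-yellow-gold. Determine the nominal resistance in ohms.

Brown → 1 (first significant figure)
Green → 5 (second significant figure)
Yellow → ×10^4 multiplier
15 × 10000 = 150000 Ω

150000 Ω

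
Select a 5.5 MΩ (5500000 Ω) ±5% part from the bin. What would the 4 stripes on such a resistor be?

green, green, green, gold

5500000 Ω = 55 × 10^5.
5 → green
5 → green
Multiplier 10^5 → green.
±5% tolerance → gold.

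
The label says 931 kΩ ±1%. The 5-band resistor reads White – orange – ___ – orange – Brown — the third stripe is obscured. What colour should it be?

brown

931000 Ω = 931 × 10^3.
The third band gives digit 1 of the significand, and 1 is brown.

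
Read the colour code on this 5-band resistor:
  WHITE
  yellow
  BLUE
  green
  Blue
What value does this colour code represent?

White → 9 (first significant figure)
Yellow → 4 (second significant figure)
Blue → 6 (third significant figure)
Green → ×10^5 multiplier
946 × 100000 = 94600000 Ω

94600000 Ω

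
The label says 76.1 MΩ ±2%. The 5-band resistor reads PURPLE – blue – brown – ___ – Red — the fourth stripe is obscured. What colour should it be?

green

76100000 Ω = 761 × 10^5.
The fourth band is the multiplier, 10^5, which is green.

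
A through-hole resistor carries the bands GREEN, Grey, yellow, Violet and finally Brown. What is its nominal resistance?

Green → 5 (first significant figure)
Grey → 8 (second significant figure)
Yellow → 4 (third significant figure)
Violet → ×10^7 multiplier
584 × 10000000 = 5840000000 Ω

5840000000 Ω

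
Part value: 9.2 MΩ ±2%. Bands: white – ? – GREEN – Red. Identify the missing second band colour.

9200000 Ω = 92 × 10^5.
The second band gives digit 2 of the significand, and 2 is red.

red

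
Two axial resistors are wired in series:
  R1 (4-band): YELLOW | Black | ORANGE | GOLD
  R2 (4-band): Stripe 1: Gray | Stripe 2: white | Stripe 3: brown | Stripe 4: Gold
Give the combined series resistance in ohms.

R1: yellow, black → 40; orange ×10^3 → 40000 Ω.
R2: grey, white → 89; brown ×10 → 890 Ω.
Series: 40000 + 890 = 40890 Ω.

40890 Ω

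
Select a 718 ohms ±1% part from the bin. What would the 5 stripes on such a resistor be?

718 Ω = 718 × 10^0.
7 → violet
1 → brown
8 → grey
Multiplier 10^0 → black.
±1% tolerance → brown.

violet, brown, grey, black, brown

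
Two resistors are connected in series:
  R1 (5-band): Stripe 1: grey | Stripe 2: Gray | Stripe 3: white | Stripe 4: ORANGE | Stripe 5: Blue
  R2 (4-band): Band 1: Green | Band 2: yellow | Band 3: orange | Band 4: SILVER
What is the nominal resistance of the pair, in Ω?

R1: grey, grey, white → 889; orange ×10^3 → 889000 Ω.
R2: green, yellow → 54; orange ×10^3 → 54000 Ω.
Series: 889000 + 54000 = 943000 Ω.

943000 Ω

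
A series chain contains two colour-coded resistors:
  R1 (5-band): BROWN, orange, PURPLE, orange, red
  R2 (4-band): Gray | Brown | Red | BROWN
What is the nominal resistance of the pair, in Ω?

145100 Ω

R1: brown, orange, violet → 137; orange ×10^3 → 137000 Ω.
R2: grey, brown → 81; red ×10^2 → 8100 Ω.
Series: 137000 + 8100 = 145100 Ω.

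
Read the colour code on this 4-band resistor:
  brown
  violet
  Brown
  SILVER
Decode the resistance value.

170 Ω

Brown → 1 (first significant figure)
Violet → 7 (second significant figure)
Brown → ×10 multiplier
17 × 10 = 170 Ω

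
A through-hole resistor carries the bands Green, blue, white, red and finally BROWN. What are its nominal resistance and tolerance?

56900 Ω ±1%

Green → 5 (first significant figure)
Blue → 6 (second significant figure)
White → 9 (third significant figure)
Red → ×10^2 multiplier
Brown → ±1% tolerance
569 × 100 = 56900 Ω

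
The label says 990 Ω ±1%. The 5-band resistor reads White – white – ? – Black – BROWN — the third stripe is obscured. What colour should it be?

black

990 Ω = 990 × 10^0.
The third band gives digit 0 of the significand, and 0 is black.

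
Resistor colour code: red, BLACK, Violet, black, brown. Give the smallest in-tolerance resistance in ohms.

204.93 Ω

Red → 2 (first significant figure)
Black → 0 (second significant figure)
Violet → 7 (third significant figure)
Black → ×1 multiplier
Brown → ±1% tolerance
207 × 1 = 207 Ω
Smallest = 207 × (1 − 1/100) = 204.93 Ω.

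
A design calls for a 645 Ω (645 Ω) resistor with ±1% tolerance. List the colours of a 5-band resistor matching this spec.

645 Ω = 645 × 10^0.
6 → blue
4 → yellow
5 → green
Multiplier 10^0 → black.
±1% tolerance → brown.

blue, yellow, green, black, brown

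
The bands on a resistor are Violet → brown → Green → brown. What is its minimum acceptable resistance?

Violet → 7 (first significant figure)
Brown → 1 (second significant figure)
Green → ×10^5 multiplier
Brown → ±1% tolerance
71 × 100000 = 7100000 Ω
Minimum = 7100000 × (1 − 1/100) = 7029000 Ω.

7029000 Ω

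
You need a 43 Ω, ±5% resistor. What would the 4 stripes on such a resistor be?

43 Ω = 43 × 10^0.
4 → yellow
3 → orange
Multiplier 10^0 → black.
±5% tolerance → gold.

yellow, orange, black, gold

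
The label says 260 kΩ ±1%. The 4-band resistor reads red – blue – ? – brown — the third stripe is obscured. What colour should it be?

260000 Ω = 26 × 10^4.
The third band is the multiplier, 10^4, which is yellow.

yellow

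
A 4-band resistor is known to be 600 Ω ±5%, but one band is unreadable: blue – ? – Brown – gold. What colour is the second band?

black

600 Ω = 60 × 10^1.
The second band gives digit 0 of the significand, and 0 is black.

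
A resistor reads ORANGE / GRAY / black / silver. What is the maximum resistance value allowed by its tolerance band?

Orange → 3 (first significant figure)
Grey → 8 (second significant figure)
Black → ×1 multiplier
Silver → ±10% tolerance
38 × 1 = 38 Ω
Maximum = 38 × (1 + 10/100) = 41.8 Ω.

41.8 Ω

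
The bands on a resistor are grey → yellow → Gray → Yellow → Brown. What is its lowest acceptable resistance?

Grey → 8 (first significant figure)
Yellow → 4 (second significant figure)
Grey → 8 (third significant figure)
Yellow → ×10^4 multiplier
Brown → ±1% tolerance
848 × 10000 = 8480000 Ω
Lowest = 8480000 × (1 − 1/100) = 8395200 Ω.

8395200 Ω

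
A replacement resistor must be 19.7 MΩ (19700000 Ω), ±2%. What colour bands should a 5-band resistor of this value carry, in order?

19700000 Ω = 197 × 10^5.
1 → brown
9 → white
7 → violet
Multiplier 10^5 → green.
±2% tolerance → red.

brown, white, violet, green, red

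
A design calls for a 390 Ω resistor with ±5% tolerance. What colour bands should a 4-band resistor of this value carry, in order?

390 Ω = 39 × 10^1.
3 → orange
9 → white
Multiplier 10^1 → brown.
±5% tolerance → gold.

orange, white, brown, gold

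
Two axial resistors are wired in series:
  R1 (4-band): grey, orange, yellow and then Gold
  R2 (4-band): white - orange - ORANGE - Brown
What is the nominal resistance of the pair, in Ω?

923000 Ω

R1: grey, orange → 83; yellow ×10^4 → 830000 Ω.
R2: white, orange → 93; orange ×10^3 → 93000 Ω.
Series: 830000 + 93000 = 923000 Ω.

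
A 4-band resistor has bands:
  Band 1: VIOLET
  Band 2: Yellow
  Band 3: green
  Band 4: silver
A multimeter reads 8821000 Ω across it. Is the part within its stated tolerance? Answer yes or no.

Violet → 7 (first significant figure)
Yellow → 4 (second significant figure)
Green → ×10^5 multiplier
Silver → ±10% tolerance
74 × 100000 = 7400000 Ω
Allowed range: 6660000 Ω to 8140000 Ω.
8821000 Ω lies outside that range.

no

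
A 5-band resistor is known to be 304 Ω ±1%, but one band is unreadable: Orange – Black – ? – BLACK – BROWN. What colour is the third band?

yellow

304 Ω = 304 × 10^0.
The third band gives digit 4 of the significand, and 4 is yellow.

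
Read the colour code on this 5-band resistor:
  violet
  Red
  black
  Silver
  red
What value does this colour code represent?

7.2 Ω

Violet → 7 (first significant figure)
Red → 2 (second significant figure)
Black → 0 (third significant figure)
Silver → ×0.01 multiplier
720 × 0.01 = 7.2 Ω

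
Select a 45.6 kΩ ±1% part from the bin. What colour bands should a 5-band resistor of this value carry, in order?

45600 Ω = 456 × 10^2.
4 → yellow
5 → green
6 → blue
Multiplier 10^2 → red.
±1% tolerance → brown.

yellow, green, blue, red, brown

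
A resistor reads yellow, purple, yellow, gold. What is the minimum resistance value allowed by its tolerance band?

Yellow → 4 (first significant figure)
Violet → 7 (second significant figure)
Yellow → ×10^4 multiplier
Gold → ±5% tolerance
47 × 10000 = 470000 Ω
Minimum = 470000 × (1 − 5/100) = 446500 Ω.

446500 Ω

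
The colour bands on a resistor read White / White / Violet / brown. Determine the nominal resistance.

White → 9 (first significant figure)
White → 9 (second significant figure)
Violet → ×10^7 multiplier
99 × 10000000 = 990000000 Ω

990000000 Ω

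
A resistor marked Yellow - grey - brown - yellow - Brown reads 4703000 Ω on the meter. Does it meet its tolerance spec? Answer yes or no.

no

Yellow → 4 (first significant figure)
Grey → 8 (second significant figure)
Brown → 1 (third significant figure)
Yellow → ×10^4 multiplier
Brown → ±1% tolerance
481 × 10000 = 4810000 Ω
Allowed range: 4761900 Ω to 4858100 Ω.
4703000 Ω lies outside that range.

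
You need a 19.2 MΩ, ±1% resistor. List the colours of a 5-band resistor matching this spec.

brown, white, red, green, brown

19200000 Ω = 192 × 10^5.
1 → brown
9 → white
2 → red
Multiplier 10^5 → green.
±1% tolerance → brown.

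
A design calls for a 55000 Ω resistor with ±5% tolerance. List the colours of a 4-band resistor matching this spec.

55000 Ω = 55 × 10^3.
5 → green
5 → green
Multiplier 10^3 → orange.
±5% tolerance → gold.

green, green, orange, gold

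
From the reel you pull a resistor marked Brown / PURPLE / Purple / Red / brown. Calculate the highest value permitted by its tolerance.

17877 Ω

Brown → 1 (first significant figure)
Violet → 7 (second significant figure)
Violet → 7 (third significant figure)
Red → ×10^2 multiplier
Brown → ±1% tolerance
177 × 100 = 17700 Ω
Highest = 17700 × (1 + 1/100) = 17877 Ω.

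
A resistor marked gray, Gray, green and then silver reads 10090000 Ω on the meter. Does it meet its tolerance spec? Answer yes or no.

Grey → 8 (first significant figure)
Grey → 8 (second significant figure)
Green → ×10^5 multiplier
Silver → ±10% tolerance
88 × 100000 = 8800000 Ω
Allowed range: 7920000 Ω to 9680000 Ω.
10090000 Ω lies outside that range.

no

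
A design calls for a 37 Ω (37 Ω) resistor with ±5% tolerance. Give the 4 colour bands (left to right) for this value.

orange, violet, black, gold

37 Ω = 37 × 10^0.
3 → orange
7 → violet
Multiplier 10^0 → black.
±5% tolerance → gold.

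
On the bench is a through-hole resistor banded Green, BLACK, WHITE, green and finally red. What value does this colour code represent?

50900000 Ω

Green → 5 (first significant figure)
Black → 0 (second significant figure)
White → 9 (third significant figure)
Green → ×10^5 multiplier
509 × 100000 = 50900000 Ω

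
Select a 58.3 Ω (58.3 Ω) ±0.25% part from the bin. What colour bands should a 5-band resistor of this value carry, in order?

green, grey, orange, gold, blue

58.3 Ω = 583 × 10^-1.
5 → green
8 → grey
3 → orange
Multiplier 10^-1 → gold.
±0.25% tolerance → blue.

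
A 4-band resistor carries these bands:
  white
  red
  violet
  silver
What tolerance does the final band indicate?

The last band, silver, is the tolerance band.
Silver corresponds to ±10%.

±10%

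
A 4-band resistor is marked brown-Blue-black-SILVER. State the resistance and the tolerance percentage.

Brown → 1 (first significant figure)
Blue → 6 (second significant figure)
Black → ×1 multiplier
Silver → ±10% tolerance
16 × 1 = 16 Ω

16 Ω ±10%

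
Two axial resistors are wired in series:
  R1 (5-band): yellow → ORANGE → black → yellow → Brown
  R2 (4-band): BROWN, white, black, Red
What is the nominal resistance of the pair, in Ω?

R1: yellow, orange, black → 430; yellow ×10^4 → 4300000 Ω.
R2: brown, white → 19; black ×1 → 19 Ω.
Series: 4300000 + 19 = 4300019 Ω.

4300019 Ω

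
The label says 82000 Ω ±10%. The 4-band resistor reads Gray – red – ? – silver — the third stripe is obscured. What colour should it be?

orange

82000 Ω = 82 × 10^3.
The third band is the multiplier, 10^3, which is orange.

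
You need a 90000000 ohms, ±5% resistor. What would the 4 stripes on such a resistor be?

white, black, blue, gold

90000000 Ω = 90 × 10^6.
9 → white
0 → black
Multiplier 10^6 → blue.
±5% tolerance → gold.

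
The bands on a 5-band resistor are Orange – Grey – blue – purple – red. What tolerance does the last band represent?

The last band, red, is the tolerance band.
Red corresponds to ±2%.

±2%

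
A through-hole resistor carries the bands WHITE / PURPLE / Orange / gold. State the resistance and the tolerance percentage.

White → 9 (first significant figure)
Violet → 7 (second significant figure)
Orange → ×10^3 multiplier
Gold → ±5% tolerance
97 × 1000 = 97000 Ω

97000 Ω ±5%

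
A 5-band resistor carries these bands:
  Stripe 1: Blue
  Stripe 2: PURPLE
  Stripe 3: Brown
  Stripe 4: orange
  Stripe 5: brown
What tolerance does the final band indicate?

The last band, brown, is the tolerance band.
Brown corresponds to ±1%.

±1%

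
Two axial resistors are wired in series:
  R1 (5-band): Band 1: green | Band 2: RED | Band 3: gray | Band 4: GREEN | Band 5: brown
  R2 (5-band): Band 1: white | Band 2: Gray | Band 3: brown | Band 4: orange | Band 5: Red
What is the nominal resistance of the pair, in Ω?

53781000 Ω

R1: green, red, grey → 528; green ×10^5 → 52800000 Ω.
R2: white, grey, brown → 981; orange ×10^3 → 981000 Ω.
Series: 52800000 + 981000 = 53781000 Ω.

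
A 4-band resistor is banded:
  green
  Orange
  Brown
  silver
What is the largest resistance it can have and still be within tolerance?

583 Ω

Green → 5 (first significant figure)
Orange → 3 (second significant figure)
Brown → ×10 multiplier
Silver → ±10% tolerance
53 × 10 = 530 Ω
Largest = 530 × (1 + 10/100) = 583 Ω.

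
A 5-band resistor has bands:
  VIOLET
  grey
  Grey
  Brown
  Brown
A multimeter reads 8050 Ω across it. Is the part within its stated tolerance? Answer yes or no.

no

Violet → 7 (first significant figure)
Grey → 8 (second significant figure)
Grey → 8 (third significant figure)
Brown → ×10 multiplier
Brown → ±1% tolerance
788 × 10 = 7880 Ω
Allowed range: 7801.2 Ω to 7958.8 Ω.
8050 Ω lies outside that range.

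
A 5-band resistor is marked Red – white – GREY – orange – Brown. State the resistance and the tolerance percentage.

Red → 2 (first significant figure)
White → 9 (second significant figure)
Grey → 8 (third significant figure)
Orange → ×10^3 multiplier
Brown → ±1% tolerance
298 × 1000 = 298000 Ω

298000 Ω ±1%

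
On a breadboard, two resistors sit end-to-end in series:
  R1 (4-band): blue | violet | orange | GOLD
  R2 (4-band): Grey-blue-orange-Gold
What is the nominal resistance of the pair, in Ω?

R1: blue, violet → 67; orange ×10^3 → 67000 Ω.
R2: grey, blue → 86; orange ×10^3 → 86000 Ω.
Series: 67000 + 86000 = 153000 Ω.

153000 Ω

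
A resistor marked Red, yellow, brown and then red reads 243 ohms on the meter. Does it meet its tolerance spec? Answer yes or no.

Red → 2 (first significant figure)
Yellow → 4 (second significant figure)
Brown → ×10 multiplier
Red → ±2% tolerance
24 × 10 = 240 Ω
Allowed range: 235.2 Ω to 244.8 Ω.
243 ohms lies inside that range.

yes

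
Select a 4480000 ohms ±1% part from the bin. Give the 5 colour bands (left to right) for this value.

yellow, yellow, grey, yellow, brown

4480000 Ω = 448 × 10^4.
4 → yellow
4 → yellow
8 → grey
Multiplier 10^4 → yellow.
±1% tolerance → brown.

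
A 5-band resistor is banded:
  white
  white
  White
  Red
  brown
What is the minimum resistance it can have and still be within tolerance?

White → 9 (first significant figure)
White → 9 (second significant figure)
White → 9 (third significant figure)
Red → ×10^2 multiplier
Brown → ±1% tolerance
999 × 100 = 99900 Ω
Minimum = 99900 × (1 − 1/100) = 98901 Ω.

98901 Ω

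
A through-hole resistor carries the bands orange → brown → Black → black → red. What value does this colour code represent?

Orange → 3 (first significant figure)
Brown → 1 (second significant figure)
Black → 0 (third significant figure)
Black → ×1 multiplier
310 × 1 = 310 Ω

310 Ω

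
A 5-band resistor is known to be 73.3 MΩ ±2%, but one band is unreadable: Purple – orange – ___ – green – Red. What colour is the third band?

73300000 Ω = 733 × 10^5.
The third band gives digit 3 of the significand, and 3 is orange.

orange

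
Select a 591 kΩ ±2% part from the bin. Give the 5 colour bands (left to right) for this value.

green, white, brown, orange, red

591000 Ω = 591 × 10^3.
5 → green
9 → white
1 → brown
Multiplier 10^3 → orange.
±2% tolerance → red.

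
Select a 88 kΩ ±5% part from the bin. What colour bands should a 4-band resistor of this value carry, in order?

88000 Ω = 88 × 10^3.
8 → grey
8 → grey
Multiplier 10^3 → orange.
±5% tolerance → gold.

grey, grey, orange, gold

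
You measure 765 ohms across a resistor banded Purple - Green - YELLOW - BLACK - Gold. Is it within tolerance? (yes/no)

yes

Violet → 7 (first significant figure)
Green → 5 (second significant figure)
Yellow → 4 (third significant figure)
Black → ×1 multiplier
Gold → ±5% tolerance
754 × 1 = 754 Ω
Allowed range: 716.3 Ω to 791.7 Ω.
765 ohms lies inside that range.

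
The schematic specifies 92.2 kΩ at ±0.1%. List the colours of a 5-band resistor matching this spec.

white, red, red, red, violet

92200 Ω = 922 × 10^2.
9 → white
2 → red
2 → red
Multiplier 10^2 → red.
±0.1% tolerance → violet.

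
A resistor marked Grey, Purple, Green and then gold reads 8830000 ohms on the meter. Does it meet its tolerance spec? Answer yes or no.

yes

Grey → 8 (first significant figure)
Violet → 7 (second significant figure)
Green → ×10^5 multiplier
Gold → ±5% tolerance
87 × 100000 = 8700000 Ω
Allowed range: 8265000 Ω to 9135000 Ω.
8830000 ohms lies inside that range.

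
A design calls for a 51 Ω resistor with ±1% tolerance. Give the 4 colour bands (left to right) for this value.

green, brown, black, brown

51 Ω = 51 × 10^0.
5 → green
1 → brown
Multiplier 10^0 → black.
±1% tolerance → brown.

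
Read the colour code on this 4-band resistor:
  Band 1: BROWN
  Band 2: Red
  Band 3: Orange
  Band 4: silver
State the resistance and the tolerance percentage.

12000 Ω ±10%

Brown → 1 (first significant figure)
Red → 2 (second significant figure)
Orange → ×10^3 multiplier
Silver → ±10% tolerance
12 × 1000 = 12000 Ω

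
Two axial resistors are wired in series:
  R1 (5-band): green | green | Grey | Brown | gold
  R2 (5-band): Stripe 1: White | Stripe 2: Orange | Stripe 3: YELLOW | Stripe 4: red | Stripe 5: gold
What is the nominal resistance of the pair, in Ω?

R1: green, green, grey → 558; brown ×10 → 5580 Ω.
R2: white, orange, yellow → 934; red ×10^2 → 93400 Ω.
Series: 5580 + 93400 = 98980 Ω.

98980 Ω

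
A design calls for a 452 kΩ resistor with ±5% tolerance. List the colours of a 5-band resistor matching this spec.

yellow, green, red, orange, gold

452000 Ω = 452 × 10^3.
4 → yellow
5 → green
2 → red
Multiplier 10^3 → orange.
±5% tolerance → gold.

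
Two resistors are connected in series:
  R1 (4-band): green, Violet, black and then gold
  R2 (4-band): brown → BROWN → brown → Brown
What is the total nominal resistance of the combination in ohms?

167 Ω

R1: green, violet → 57; black ×1 → 57 Ω.
R2: brown, brown → 11; brown ×10 → 110 Ω.
Series: 57 + 110 = 167 Ω.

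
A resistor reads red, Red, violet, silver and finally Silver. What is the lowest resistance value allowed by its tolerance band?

2.043 Ω

Red → 2 (first significant figure)
Red → 2 (second significant figure)
Violet → 7 (third significant figure)
Silver → ×0.01 multiplier
Silver → ±10% tolerance
227 × 0.01 = 2.27 Ω
Lowest = 2.27 × (1 − 10/100) = 2.043 Ω.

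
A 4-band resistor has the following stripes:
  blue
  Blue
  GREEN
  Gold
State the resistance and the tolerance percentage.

6600000 Ω ±5%

Blue → 6 (first significant figure)
Blue → 6 (second significant figure)
Green → ×10^5 multiplier
Gold → ±5% tolerance
66 × 100000 = 6600000 Ω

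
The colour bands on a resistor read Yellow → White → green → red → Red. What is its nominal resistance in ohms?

49500 Ω

Yellow → 4 (first significant figure)
White → 9 (second significant figure)
Green → 5 (third significant figure)
Red → ×10^2 multiplier
495 × 100 = 49500 Ω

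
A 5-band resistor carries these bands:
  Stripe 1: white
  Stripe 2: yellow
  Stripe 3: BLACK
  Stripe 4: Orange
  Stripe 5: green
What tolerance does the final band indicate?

±0.5%

The last band, green, is the tolerance band.
Green corresponds to ±0.5%.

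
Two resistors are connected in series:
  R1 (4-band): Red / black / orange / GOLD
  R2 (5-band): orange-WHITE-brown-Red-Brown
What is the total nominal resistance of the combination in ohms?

R1: red, black → 20; orange ×10^3 → 20000 Ω.
R2: orange, white, brown → 391; red ×10^2 → 39100 Ω.
Series: 20000 + 39100 = 59100 Ω.

59100 Ω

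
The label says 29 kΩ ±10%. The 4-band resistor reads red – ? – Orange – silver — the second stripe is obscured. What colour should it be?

white

29000 Ω = 29 × 10^3.
The second band gives digit 9 of the significand, and 9 is white.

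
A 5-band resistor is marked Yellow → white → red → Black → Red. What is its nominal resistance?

Yellow → 4 (first significant figure)
White → 9 (second significant figure)
Red → 2 (third significant figure)
Black → ×1 multiplier
492 × 1 = 492 Ω

492 Ω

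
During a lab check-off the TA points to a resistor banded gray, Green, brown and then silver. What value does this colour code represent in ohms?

Grey → 8 (first significant figure)
Green → 5 (second significant figure)
Brown → ×10 multiplier
85 × 10 = 850 Ω

850 Ω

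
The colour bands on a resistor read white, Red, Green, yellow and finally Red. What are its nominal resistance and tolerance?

9250000 Ω ±2%

White → 9 (first significant figure)
Red → 2 (second significant figure)
Green → 5 (third significant figure)
Yellow → ×10^4 multiplier
Red → ±2% tolerance
925 × 10000 = 9250000 Ω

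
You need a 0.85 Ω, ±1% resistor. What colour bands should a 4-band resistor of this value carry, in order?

grey, green, silver, brown

0.85 Ω = 85 × 10^-2.
8 → grey
5 → green
Multiplier 10^-2 → silver.
±1% tolerance → brown.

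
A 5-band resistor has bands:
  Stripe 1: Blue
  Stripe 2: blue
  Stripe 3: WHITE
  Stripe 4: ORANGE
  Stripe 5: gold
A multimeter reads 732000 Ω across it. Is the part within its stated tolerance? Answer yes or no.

Blue → 6 (first significant figure)
Blue → 6 (second significant figure)
White → 9 (third significant figure)
Orange → ×10^3 multiplier
Gold → ±5% tolerance
669 × 1000 = 669000 Ω
Allowed range: 635550 Ω to 702450 Ω.
732000 Ω lies outside that range.

no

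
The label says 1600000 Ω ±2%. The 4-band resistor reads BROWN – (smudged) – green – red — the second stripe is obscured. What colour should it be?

blue

1600000 Ω = 16 × 10^5.
The second band gives digit 6 of the significand, and 6 is blue.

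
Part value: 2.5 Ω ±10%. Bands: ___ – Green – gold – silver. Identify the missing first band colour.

red

2.5 Ω = 25 × 10^-1.
The first band gives digit 2 of the significand, and 2 is red.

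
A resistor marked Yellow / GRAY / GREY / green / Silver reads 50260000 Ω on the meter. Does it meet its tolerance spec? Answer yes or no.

Yellow → 4 (first significant figure)
Grey → 8 (second significant figure)
Grey → 8 (third significant figure)
Green → ×10^5 multiplier
Silver → ±10% tolerance
488 × 100000 = 48800000 Ω
Allowed range: 43920000 Ω to 53680000 Ω.
50260000 Ω lies inside that range.

yes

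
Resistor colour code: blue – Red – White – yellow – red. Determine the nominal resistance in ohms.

Blue → 6 (first significant figure)
Red → 2 (second significant figure)
White → 9 (third significant figure)
Yellow → ×10^4 multiplier
629 × 10000 = 6290000 Ω

6290000 Ω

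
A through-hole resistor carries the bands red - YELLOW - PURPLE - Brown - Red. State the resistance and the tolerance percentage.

2470 Ω ±2%

Red → 2 (first significant figure)
Yellow → 4 (second significant figure)
Violet → 7 (third significant figure)
Brown → ×10 multiplier
Red → ±2% tolerance
247 × 10 = 2470 Ω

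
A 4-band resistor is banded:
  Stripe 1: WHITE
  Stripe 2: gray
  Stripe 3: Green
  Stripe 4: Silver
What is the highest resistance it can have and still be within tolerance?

10780000 Ω

White → 9 (first significant figure)
Grey → 8 (second significant figure)
Green → ×10^5 multiplier
Silver → ±10% tolerance
98 × 100000 = 9800000 Ω
Highest = 9800000 × (1 + 10/100) = 10780000 Ω.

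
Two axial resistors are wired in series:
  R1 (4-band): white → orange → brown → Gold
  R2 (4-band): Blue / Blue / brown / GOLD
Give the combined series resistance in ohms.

R1: white, orange → 93; brown ×10 → 930 Ω.
R2: blue, blue → 66; brown ×10 → 660 Ω.
Series: 930 + 660 = 1590 Ω.

1590 Ω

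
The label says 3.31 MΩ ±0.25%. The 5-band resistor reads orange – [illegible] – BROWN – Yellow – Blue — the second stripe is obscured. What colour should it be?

3310000 Ω = 331 × 10^4.
The second band gives digit 3 of the significand, and 3 is orange.

orange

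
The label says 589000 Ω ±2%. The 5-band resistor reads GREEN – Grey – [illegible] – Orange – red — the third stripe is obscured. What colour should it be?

589000 Ω = 589 × 10^3.
The third band gives digit 9 of the significand, and 9 is white.

white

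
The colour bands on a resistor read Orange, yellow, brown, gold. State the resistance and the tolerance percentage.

340 Ω ±5%

Orange → 3 (first significant figure)
Yellow → 4 (second significant figure)
Brown → ×10 multiplier
Gold → ±5% tolerance
34 × 10 = 340 Ω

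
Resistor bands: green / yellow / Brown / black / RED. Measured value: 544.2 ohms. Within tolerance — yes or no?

Green → 5 (first significant figure)
Yellow → 4 (second significant figure)
Brown → 1 (third significant figure)
Black → ×1 multiplier
Red → ±2% tolerance
541 × 1 = 541 Ω
Allowed range: 530.18 Ω to 551.82 Ω.
544.2 ohms lies inside that range.

yes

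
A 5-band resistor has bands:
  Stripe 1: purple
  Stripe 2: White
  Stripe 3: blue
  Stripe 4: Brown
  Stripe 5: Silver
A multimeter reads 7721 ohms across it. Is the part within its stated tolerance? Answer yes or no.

yes

Violet → 7 (first significant figure)
White → 9 (second significant figure)
Blue → 6 (third significant figure)
Brown → ×10 multiplier
Silver → ±10% tolerance
796 × 10 = 7960 Ω
Allowed range: 7164 Ω to 8756 Ω.
7721 ohms lies inside that range.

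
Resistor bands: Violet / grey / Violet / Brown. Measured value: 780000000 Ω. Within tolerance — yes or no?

Violet → 7 (first significant figure)
Grey → 8 (second significant figure)
Violet → ×10^7 multiplier
Brown → ±1% tolerance
78 × 10000000 = 780000000 Ω
Allowed range: 772200000 Ω to 787800000 Ω.
780000000 Ω lies inside that range.

yes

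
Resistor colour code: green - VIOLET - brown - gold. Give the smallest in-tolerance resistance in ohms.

541.5 Ω

Green → 5 (first significant figure)
Violet → 7 (second significant figure)
Brown → ×10 multiplier
Gold → ±5% tolerance
57 × 10 = 570 Ω
Smallest = 570 × (1 − 5/100) = 541.5 Ω.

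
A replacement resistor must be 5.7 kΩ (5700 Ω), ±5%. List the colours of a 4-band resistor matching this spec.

green, violet, red, gold

5700 Ω = 57 × 10^2.
5 → green
7 → violet
Multiplier 10^2 → red.
±5% tolerance → gold.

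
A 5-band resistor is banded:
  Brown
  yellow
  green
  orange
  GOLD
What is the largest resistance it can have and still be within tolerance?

152250 Ω

Brown → 1 (first significant figure)
Yellow → 4 (second significant figure)
Green → 5 (third significant figure)
Orange → ×10^3 multiplier
Gold → ±5% tolerance
145 × 1000 = 145000 Ω
Largest = 145000 × (1 + 5/100) = 152250 Ω.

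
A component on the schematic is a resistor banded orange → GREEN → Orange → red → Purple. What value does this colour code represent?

Orange → 3 (first significant figure)
Green → 5 (second significant figure)
Orange → 3 (third significant figure)
Red → ×10^2 multiplier
353 × 100 = 35300 Ω

35300 Ω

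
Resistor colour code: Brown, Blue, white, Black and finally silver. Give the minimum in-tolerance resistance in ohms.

Brown → 1 (first significant figure)
Blue → 6 (second significant figure)
White → 9 (third significant figure)
Black → ×1 multiplier
Silver → ±10% tolerance
169 × 1 = 169 Ω
Minimum = 169 × (1 − 10/100) = 152.1 Ω.

152.1 Ω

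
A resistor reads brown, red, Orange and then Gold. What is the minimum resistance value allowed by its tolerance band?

Brown → 1 (first significant figure)
Red → 2 (second significant figure)
Orange → ×10^3 multiplier
Gold → ±5% tolerance
12 × 1000 = 12000 Ω
Minimum = 12000 × (1 − 5/100) = 11400 Ω.

11400 Ω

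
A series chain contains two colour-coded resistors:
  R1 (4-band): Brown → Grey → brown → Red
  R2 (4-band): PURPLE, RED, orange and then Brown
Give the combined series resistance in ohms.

72180 Ω

R1: brown, grey → 18; brown ×10 → 180 Ω.
R2: violet, red → 72; orange ×10^3 → 72000 Ω.
Series: 180 + 72000 = 72180 Ω.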